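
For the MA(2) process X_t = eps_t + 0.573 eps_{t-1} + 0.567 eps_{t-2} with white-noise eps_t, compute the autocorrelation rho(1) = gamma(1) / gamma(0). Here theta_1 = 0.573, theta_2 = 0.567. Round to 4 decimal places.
\rho(1) = 0.5442

For an MA(q) process with theta_0 = 1, the autocovariance is
  gamma(k) = sigma^2 * sum_{i=0..q-k} theta_i * theta_{i+k},
and rho(k) = gamma(k) / gamma(0). Sigma^2 cancels.
  numerator   = (1)*(0.573) + (0.573)*(0.567) = 0.897891.
  denominator = (1)^2 + (0.573)^2 + (0.567)^2 = 1.649818.
  rho(1) = 0.897891 / 1.649818 = 0.5442.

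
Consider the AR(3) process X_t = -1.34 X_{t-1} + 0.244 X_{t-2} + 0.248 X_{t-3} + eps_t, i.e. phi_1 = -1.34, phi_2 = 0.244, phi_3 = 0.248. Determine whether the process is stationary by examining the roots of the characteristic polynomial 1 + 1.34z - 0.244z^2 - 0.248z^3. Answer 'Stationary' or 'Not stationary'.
\text{Not stationary}

The AR(p) characteristic polynomial is P(z) = 1 + 1.34z - 0.244z^2 - 0.248z^3.
Stationarity requires all roots to lie outside the unit circle, i.e. |z| > 1 for every root.
Degree 3: look for a simple real root z0 first, then factor out (1 - z/z0) and solve the remaining quadratic.
Testing z0 = -2.5: P(-2.5) = 1 + (1.34)(-2.5) + (-0.244)(-2.5)^2 + (-0.248)(-2.5)^3
  = 1 + (-3.35) + (-1.525) + (3.875) = 0.  So z_0 = -2.5 is a root, |z_0| = 2.5.
Divide out the factor (1 + 0.4 z) = (1 - z/z0) (since 1/z0 = -0.4):
  P(z) = (1 + 0.4 z)(1 + (0.94) z + (-0.62) z^2)
  [check: z-coef 0.94 - (-0.4) = 1.34; z^2-coef -0.62 - (-0.4)(0.94) = -0.244; z^3-coef -(-0.4)(-0.62) = -0.248.]
Remaining roots from the quadratic factor 1 + (0.94) z + (-0.62) z^2:
  Set 1 + (0.94) z + (-0.62) z^2 = 0, i.e. a z^2 + b z + c = 0 with a = -0.62, b = 0.94, c = 1.
  Discriminant D = b^2 - 4ac = (0.94)^2 - 4*(-0.62)*1 = 0.8836 - (-2.48) = 3.3636.
  D >= 0, so the roots are real: z = (-b +/- sqrt(D)) / (2a) = (-0.94 +/- 1.834012) / (-1.24).
    z_1 = (-0.94 + 1.834012) / (-1.24) = -0.721,   |z_1| = 0.721.
    z_2 = (-0.94 - 1.834012) / (-1.24) = 2.2371,   |z_2| = 2.2371.
Moduli of all roots: 2.5000, 0.7210, 2.2371.
All moduli strictly greater than 1? No.
Verdict: Not stationary.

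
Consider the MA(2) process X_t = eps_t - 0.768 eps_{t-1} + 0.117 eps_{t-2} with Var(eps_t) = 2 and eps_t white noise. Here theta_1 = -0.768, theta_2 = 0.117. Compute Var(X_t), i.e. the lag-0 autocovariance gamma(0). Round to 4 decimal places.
\gamma(0) = 3.2070

For an MA(q) process X_t = eps_t + sum_i theta_i eps_{t-i} with
Var(eps_t) = sigma^2, the variance is
  gamma(0) = sigma^2 * (1 + sum_i theta_i^2).
  sum_i theta_i^2 = (-0.768)^2 + (0.117)^2 = 0.589824 + 0.013689 = 0.603513.
  gamma(0) = 2 * (1 + 0.603513) = 2 * 1.603513 = 3.207026, which rounds to 3.2070.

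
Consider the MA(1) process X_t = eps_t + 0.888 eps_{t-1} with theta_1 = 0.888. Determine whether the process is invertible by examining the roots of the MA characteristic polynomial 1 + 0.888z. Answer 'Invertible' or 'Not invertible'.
\text{Invertible}

The MA(q) characteristic polynomial is P(z) = 1 + 0.888z.
Invertibility requires all roots to lie outside the unit circle, i.e. |z| > 1 for every root.
This is linear in z: 1 + (0.888) z = 0  =>  z = -1/(0.888) = -1.126126,  |z| = 1.126126.
Moduli of all roots: 1.1261.
All moduli strictly greater than 1? Yes.
Verdict: Invertible.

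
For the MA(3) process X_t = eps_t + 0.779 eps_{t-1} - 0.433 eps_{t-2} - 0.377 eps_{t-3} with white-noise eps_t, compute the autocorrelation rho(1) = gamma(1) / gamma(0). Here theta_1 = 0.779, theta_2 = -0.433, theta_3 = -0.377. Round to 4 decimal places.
\rho(1) = 0.3124

For an MA(q) process with theta_0 = 1, the autocovariance is
  gamma(k) = sigma^2 * sum_{i=0..q-k} theta_i * theta_{i+k},
and rho(k) = gamma(k) / gamma(0). Sigma^2 cancels.
  numerator   = (1)*(0.779) + (0.779)*(-0.433) + (-0.433)*(-0.377) = 0.604934.
  denominator = (1)^2 + (0.779)^2 + (-0.433)^2 + (-0.377)^2 = 1.936459.
  rho(1) = 0.604934 / 1.936459 = 0.3124.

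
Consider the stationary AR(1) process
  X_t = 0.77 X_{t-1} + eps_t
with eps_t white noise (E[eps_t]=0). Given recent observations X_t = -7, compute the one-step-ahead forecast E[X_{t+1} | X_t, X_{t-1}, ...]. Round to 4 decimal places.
E[X_{t+1} \mid \mathcal F_t] = -5.3900

For an AR(p) model X_t = c + sum_i phi_i X_{t-i} + eps_t, the
one-step-ahead conditional mean is
  E[X_{t+1} | X_t, ...] = c + sum_i phi_i X_{t+1-i}.
Substitute known values:
  E[X_{t+1} | ...] = (0.77) * (-7)
                   = -5.3900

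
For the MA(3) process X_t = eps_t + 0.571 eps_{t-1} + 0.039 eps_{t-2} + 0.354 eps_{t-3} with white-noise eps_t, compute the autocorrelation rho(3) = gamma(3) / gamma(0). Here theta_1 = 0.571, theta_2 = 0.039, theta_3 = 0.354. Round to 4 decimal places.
\rho(3) = 0.2437

For an MA(q) process with theta_0 = 1, the autocovariance is
  gamma(k) = sigma^2 * sum_{i=0..q-k} theta_i * theta_{i+k},
and rho(k) = gamma(k) / gamma(0). Sigma^2 cancels.
  numerator   = (1)*(0.354) = 0.354.
  denominator = (1)^2 + (0.571)^2 + (0.039)^2 + (0.354)^2 = 1.452878.
  rho(3) = 0.354 / 1.452878 = 0.2437.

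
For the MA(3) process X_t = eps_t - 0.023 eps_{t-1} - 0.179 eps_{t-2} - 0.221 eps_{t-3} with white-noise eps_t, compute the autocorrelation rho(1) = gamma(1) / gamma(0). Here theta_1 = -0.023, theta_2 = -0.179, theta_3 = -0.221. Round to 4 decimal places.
\rho(1) = 0.0191

For an MA(q) process with theta_0 = 1, the autocovariance is
  gamma(k) = sigma^2 * sum_{i=0..q-k} theta_i * theta_{i+k},
and rho(k) = gamma(k) / gamma(0). Sigma^2 cancels.
  numerator   = (1)*(-0.023) + (-0.023)*(-0.179) + (-0.179)*(-0.221) = 0.020676.
  denominator = (1)^2 + (-0.023)^2 + (-0.179)^2 + (-0.221)^2 = 1.081411.
  rho(1) = 0.020676 / 1.081411 = 0.0191.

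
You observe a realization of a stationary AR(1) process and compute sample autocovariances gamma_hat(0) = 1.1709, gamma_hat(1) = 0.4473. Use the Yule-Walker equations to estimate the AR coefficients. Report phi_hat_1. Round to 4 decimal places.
\hat\phi_{1} = 0.3820

The Yule-Walker equations for an AR(p) process read, in matrix form,
  Gamma_p phi = r_p,   with   (Gamma_p)_{ij} = gamma(|i - j|),
                       (r_p)_i = gamma(i),   i,j = 1..p.
Substitute the sample gammas (Toeplitz matrix and right-hand side of size 1):
  Gamma_p = [[1.1709]]
  r_p     = [0.4473]
With p = 1 this is the single equation gamma(0) phi_1 = gamma(1):
  phi_hat_1 = gamma(1) / gamma(0) = 0.4473 / 1.1709 = 0.3820.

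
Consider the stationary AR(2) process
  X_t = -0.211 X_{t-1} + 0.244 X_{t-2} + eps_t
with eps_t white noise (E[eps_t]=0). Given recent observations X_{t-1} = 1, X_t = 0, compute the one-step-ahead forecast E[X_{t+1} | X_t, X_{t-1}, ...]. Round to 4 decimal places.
E[X_{t+1} \mid \mathcal F_t] = 0.2440

For an AR(p) model X_t = c + sum_i phi_i X_{t-i} + eps_t, the
one-step-ahead conditional mean is
  E[X_{t+1} | X_t, ...] = c + sum_i phi_i X_{t+1-i}.
Substitute known values:
  E[X_{t+1} | ...] = (-0.211) * (0) + (0.244) * (1)
                   = 0.2440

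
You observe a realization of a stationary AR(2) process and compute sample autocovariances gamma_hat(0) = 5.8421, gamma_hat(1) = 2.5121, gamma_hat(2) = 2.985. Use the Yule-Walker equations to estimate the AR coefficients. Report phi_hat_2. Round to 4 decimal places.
\hat\phi_{2} = 0.4000

The Yule-Walker equations for an AR(p) process read, in matrix form,
  Gamma_p phi = r_p,   with   (Gamma_p)_{ij} = gamma(|i - j|),
                       (r_p)_i = gamma(i),   i,j = 1..p.
Substitute the sample gammas (Toeplitz matrix and right-hand side of size 2):
  Gamma_p = [[5.8421, 2.5121], [2.5121, 5.8421]]
  r_p     = [2.5121, 2.985]
Written out:
  5.8421 phi_1 + 2.5121 phi_2 = 2.5121
  2.5121 phi_1 + 5.8421 phi_2 = 2.985
Solve by Cramer's rule:
  det = gamma(0)^2 - gamma(1)^2 = (5.8421)^2 - (2.5121)^2 = 34.13013241 - 6.31064641 = 27.819486
  phi_hat_1 = [gamma(1) gamma(0) - gamma(1) gamma(2)] / det = [(2.5121)(5.8421) - (2.5121)(2.985)] / 27.819486 = 7.17732091 / 27.819486 = 0.258
  phi_hat_2 = [gamma(0) gamma(2) - gamma(1)^2] / det = [(5.8421)(2.985) - (2.5121)^2] / 27.819486 = 11.12802209 / 27.819486 = 0.4
So phi_hat = [0.2580, 0.4000].
Therefore phi_hat_2 = 0.4000.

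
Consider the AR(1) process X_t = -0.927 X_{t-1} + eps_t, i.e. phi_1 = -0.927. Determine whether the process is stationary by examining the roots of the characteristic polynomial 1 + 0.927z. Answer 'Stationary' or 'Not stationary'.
\text{Stationary}

The AR(p) characteristic polynomial is P(z) = 1 + 0.927z.
Stationarity requires all roots to lie outside the unit circle, i.e. |z| > 1 for every root.
This is linear in z: 1 + (0.927) z = 0  =>  z = -1/(0.927) = -1.078749,  |z| = 1.078749.
Moduli of all roots: 1.0787.
All moduli strictly greater than 1? Yes.
Verdict: Stationary.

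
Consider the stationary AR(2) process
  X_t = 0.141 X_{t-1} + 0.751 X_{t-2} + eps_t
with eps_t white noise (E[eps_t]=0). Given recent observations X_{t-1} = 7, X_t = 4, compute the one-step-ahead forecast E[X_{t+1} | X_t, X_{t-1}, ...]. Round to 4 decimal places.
E[X_{t+1} \mid \mathcal F_t] = 5.8210

For an AR(p) model X_t = c + sum_i phi_i X_{t-i} + eps_t, the
one-step-ahead conditional mean is
  E[X_{t+1} | X_t, ...] = c + sum_i phi_i X_{t+1-i}.
Substitute known values:
  E[X_{t+1} | ...] = (0.141) * (4) + (0.751) * (7)
                   = 5.8210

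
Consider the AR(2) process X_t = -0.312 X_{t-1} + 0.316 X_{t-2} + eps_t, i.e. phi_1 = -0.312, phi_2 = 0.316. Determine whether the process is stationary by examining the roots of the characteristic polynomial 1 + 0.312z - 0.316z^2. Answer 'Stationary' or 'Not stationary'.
\text{Stationary}

The AR(p) characteristic polynomial is P(z) = 1 + 0.312z - 0.316z^2.
Stationarity requires all roots to lie outside the unit circle, i.e. |z| > 1 for every root.
Set 1 + (0.312) z + (-0.316) z^2 = 0, i.e. a z^2 + b z + c = 0 with a = -0.316, b = 0.312, c = 1.
Discriminant D = b^2 - 4ac = (0.312)^2 - 4*(-0.316)*1 = 0.097344 - (-1.264) = 1.361344.
D >= 0, so the roots are real: z = (-b +/- sqrt(D)) / (2a) = (-0.312 +/- 1.166766) / (-0.632).
  z_1 = (-0.312 + 1.166766) / (-0.632) = -1.3525,   |z_1| = 1.3525.
  z_2 = (-0.312 - 1.166766) / (-0.632) = 2.3398,   |z_2| = 2.3398.
Moduli of all roots: 1.3525, 2.3398.
All moduli strictly greater than 1? Yes.
Verdict: Stationary.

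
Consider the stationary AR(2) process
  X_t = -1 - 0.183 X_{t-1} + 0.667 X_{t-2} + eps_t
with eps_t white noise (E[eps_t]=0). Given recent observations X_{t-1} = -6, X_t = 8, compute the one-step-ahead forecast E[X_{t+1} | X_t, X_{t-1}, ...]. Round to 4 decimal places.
E[X_{t+1} \mid \mathcal F_t] = -6.4660

For an AR(p) model X_t = c + sum_i phi_i X_{t-i} + eps_t, the
one-step-ahead conditional mean is
  E[X_{t+1} | X_t, ...] = c + sum_i phi_i X_{t+1-i}.
Substitute known values:
  E[X_{t+1} | ...] = -1 + (-0.183) * (8) + (0.667) * (-6)
                   = -6.4660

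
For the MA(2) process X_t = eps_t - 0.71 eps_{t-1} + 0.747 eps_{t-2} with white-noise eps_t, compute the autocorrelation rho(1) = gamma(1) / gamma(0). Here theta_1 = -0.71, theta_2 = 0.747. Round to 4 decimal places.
\rho(1) = -0.6015

For an MA(q) process with theta_0 = 1, the autocovariance is
  gamma(k) = sigma^2 * sum_{i=0..q-k} theta_i * theta_{i+k},
and rho(k) = gamma(k) / gamma(0). Sigma^2 cancels.
  numerator   = (1)*(-0.71) + (-0.71)*(0.747) = -1.24037.
  denominator = (1)^2 + (-0.71)^2 + (0.747)^2 = 2.062109.
  rho(1) = -1.24037 / 2.062109 = -0.6015.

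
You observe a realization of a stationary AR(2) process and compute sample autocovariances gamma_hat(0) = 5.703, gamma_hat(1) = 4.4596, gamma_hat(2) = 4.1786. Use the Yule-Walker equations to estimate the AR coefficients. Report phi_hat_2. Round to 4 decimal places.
\hat\phi_{2} = 0.3120

The Yule-Walker equations for an AR(p) process read, in matrix form,
  Gamma_p phi = r_p,   with   (Gamma_p)_{ij} = gamma(|i - j|),
                       (r_p)_i = gamma(i),   i,j = 1..p.
Substitute the sample gammas (Toeplitz matrix and right-hand side of size 2):
  Gamma_p = [[5.703, 4.4596], [4.4596, 5.703]]
  r_p     = [4.4596, 4.1786]
Written out:
  5.703 phi_1 + 4.4596 phi_2 = 4.4596
  4.4596 phi_1 + 5.703 phi_2 = 4.1786
Solve by Cramer's rule:
  det = gamma(0)^2 - gamma(1)^2 = (5.703)^2 - (4.4596)^2 = 32.524209 - 19.88803216 = 12.63617684
  phi_hat_1 = [gamma(1) gamma(0) - gamma(1) gamma(2)] / det = [(4.4596)(5.703) - (4.4596)(4.1786)] / 12.63617684 = 6.79821424 / 12.63617684 = 0.538
  phi_hat_2 = [gamma(0) gamma(2) - gamma(1)^2] / det = [(5.703)(4.1786) - (4.4596)^2] / 12.63617684 = 3.94252364 / 12.63617684 = 0.312
So phi_hat = [0.5380, 0.3120].
Therefore phi_hat_2 = 0.3120.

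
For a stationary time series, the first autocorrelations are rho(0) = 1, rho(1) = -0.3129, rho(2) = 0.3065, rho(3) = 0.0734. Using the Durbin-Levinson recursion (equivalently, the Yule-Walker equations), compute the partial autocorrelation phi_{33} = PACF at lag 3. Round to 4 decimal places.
\phi_{33} = 0.2570

The PACF at lag k is phi_{kk}, the last component of the solution
to the Yule-Walker system G_k phi = r_k where
  (G_k)_{ij} = rho(|i - j|), (r_k)_i = rho(i), i,j = 1..k.
Equivalently, Durbin-Levinson gives phi_{kk} iteratively:
  phi_{11} = rho(1)
  phi_{kk} = [rho(k) - sum_{j=1..k-1} phi_{k-1,j} rho(k-j)]
            / [1 - sum_{j=1..k-1} phi_{k-1,j} rho(j)],
  phi_{k,j} = phi_{k-1,j} - phi_{kk} phi_{k-1,k-j},  j = 1..k-1.
Step k = 1:
  phi_11 = rho(1) = -0.3129.
Step k = 2:
  phi_22 = [rho(2) - phi_11 rho(1)] / [1 - phi_11 rho(1)] = [0.3065 - (-0.3129)(-0.3129)] / [1 - (-0.3129)(-0.3129)]
         = 0.20859359 / 0.90209359 = 0.231233.
  Update: phi_21 = phi_11 - phi_22 phi_11 = -0.3129 - (0.231233)(-0.3129) = -0.240547.
Step k = 3:
  phi_33 = [rho(3) - phi_21 rho(2) - phi_22 rho(1)] / [1 - phi_21 rho(1) - phi_22 rho(2)]
    numerator   = 0.0734 - (-0.240547)(0.3065) - (0.231233)(-0.3129) = 0.21948047
    denominator = 1 - (-0.240547)(-0.3129) - (0.231233)(0.3065) = 0.85385992
  phi_33 = 0.21948047 / 0.85385992 = 0.257.
Therefore phi_{33} = 0.2570.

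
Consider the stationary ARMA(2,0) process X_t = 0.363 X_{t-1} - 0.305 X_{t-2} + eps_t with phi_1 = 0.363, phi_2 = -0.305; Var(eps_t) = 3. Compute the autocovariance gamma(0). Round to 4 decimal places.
\gamma(0) = 3.5851

Multiply the model equation by X_{t-k} and take expectations. With theta_0 = psi_0 = 1 and psi_j the MA(infinity) weights, this gives
  gamma(k) - sum_i phi_i gamma(k-i) = c_k,
  c_k = sigma^2 * sum_{j=k..q} theta_j psi_{j-k}   (c_k = 0 for k > q),
using gamma(-m) = gamma(m).
Pure AR (q = 0): c_0 = sigma^2 = 3, c_k = 0 for k >= 1.
Equations for k = 0, 1, 2 (AR order 2, c_2 = 0):
  (E0) gamma(0) = phi_1 gamma(1) + phi_2 gamma(2) + c_0
  (E1) gamma(1) = phi_1 gamma(0) + phi_2 gamma(1) + c_1
  (E2) gamma(2) = phi_1 gamma(1) + phi_2 gamma(0)
From (E1): gamma(1) = A gamma(0) + B with
  A = phi_1 / (1 - phi_2) = 0.363 / 1.305 = 0.278161,   B = c_1 / (1 - phi_2) = 0 / 1.305 = 0.
Insert (E2) into (E0): gamma(0) (1 - phi_2^2) = phi_1 (1 + phi_2) gamma(1) + c_0.
  phi_1 (1 + phi_2) = (0.363)(0.695) = 0.252285,   1 - phi_2^2 = 0.906975.
Replace gamma(1) by A gamma(0) + B and collect gamma(0):
  gamma(0) [0.906975 - (0.252285)(0.278161)] = c_0 = 3
  gamma(0) * 0.836799 = 3
  gamma(0) = 3 / 0.836799 = 3.58509.
Therefore gamma(0) = 3.5851 (to 4 decimal places).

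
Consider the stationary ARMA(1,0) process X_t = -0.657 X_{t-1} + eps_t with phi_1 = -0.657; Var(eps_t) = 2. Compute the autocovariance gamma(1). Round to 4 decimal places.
\gamma(1) = -2.3120

Multiply the model equation by X_{t-k} and take expectations. With theta_0 = psi_0 = 1 and psi_j the MA(infinity) weights, this gives
  gamma(k) - sum_i phi_i gamma(k-i) = c_k,
  c_k = sigma^2 * sum_{j=k..q} theta_j psi_{j-k}   (c_k = 0 for k > q),
using gamma(-m) = gamma(m).
Pure AR (q = 0): c_0 = sigma^2 = 2, c_k = 0 for k >= 1.
Equations for k = 0 and k = 1 (AR order 1):
  gamma(0) = phi_1 gamma(1) + c_0
  gamma(1) = phi_1 gamma(0) + c_1
Substituting the second into the first: gamma(0) (1 - phi_1^2) = c_0 + phi_1 c_1, so
  gamma(0) = c_0 / (1 - phi_1^2) = 2 / (1 - (-0.657)^2) = 2 / 0.568351 = 3.518952.
  gamma(1) = phi_1 gamma(0) = (-0.657)(3.518952) = -2.311952.
Therefore gamma(1) = -2.3120 (to 4 decimal places).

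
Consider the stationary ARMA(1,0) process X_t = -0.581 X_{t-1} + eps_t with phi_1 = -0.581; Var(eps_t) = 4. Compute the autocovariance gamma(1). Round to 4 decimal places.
\gamma(1) = -3.5082

Multiply the model equation by X_{t-k} and take expectations. With theta_0 = psi_0 = 1 and psi_j the MA(infinity) weights, this gives
  gamma(k) - sum_i phi_i gamma(k-i) = c_k,
  c_k = sigma^2 * sum_{j=k..q} theta_j psi_{j-k}   (c_k = 0 for k > q),
using gamma(-m) = gamma(m).
Pure AR (q = 0): c_0 = sigma^2 = 4, c_k = 0 for k >= 1.
Equations for k = 0 and k = 1 (AR order 1):
  gamma(0) = phi_1 gamma(1) + c_0
  gamma(1) = phi_1 gamma(0) + c_1
Substituting the second into the first: gamma(0) (1 - phi_1^2) = c_0 + phi_1 c_1, so
  gamma(0) = c_0 / (1 - phi_1^2) = 4 / (1 - (-0.581)^2) = 4 / 0.662439 = 6.038292.
  gamma(1) = phi_1 gamma(0) = (-0.581)(6.038292) = -3.508248.
Therefore gamma(1) = -3.5082 (to 4 decimal places).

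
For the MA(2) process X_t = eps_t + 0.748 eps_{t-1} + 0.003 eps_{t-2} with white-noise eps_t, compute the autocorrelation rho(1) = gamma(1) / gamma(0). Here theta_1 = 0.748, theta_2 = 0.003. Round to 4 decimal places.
\rho(1) = 0.4811

For an MA(q) process with theta_0 = 1, the autocovariance is
  gamma(k) = sigma^2 * sum_{i=0..q-k} theta_i * theta_{i+k},
and rho(k) = gamma(k) / gamma(0). Sigma^2 cancels.
  numerator   = (1)*(0.748) + (0.748)*(0.003) = 0.750244.
  denominator = (1)^2 + (0.748)^2 + (0.003)^2 = 1.559513.
  rho(1) = 0.750244 / 1.559513 = 0.4811.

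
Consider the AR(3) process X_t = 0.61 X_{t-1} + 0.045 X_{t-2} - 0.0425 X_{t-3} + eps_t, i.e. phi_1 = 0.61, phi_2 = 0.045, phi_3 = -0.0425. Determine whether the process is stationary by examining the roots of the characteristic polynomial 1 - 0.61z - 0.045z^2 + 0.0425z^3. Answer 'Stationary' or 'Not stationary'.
\text{Stationary}

The AR(p) characteristic polynomial is P(z) = 1 - 0.61z - 0.045z^2 + 0.0425z^3.
Stationarity requires all roots to lie outside the unit circle, i.e. |z| > 1 for every root.
Degree 3: look for a simple real root z0 first, then factor out (1 - z/z0) and solve the remaining quadratic.
Testing z0 = -4: P(-4) = 1 + (-0.61)(-4) + (-0.045)(-4)^2 + (0.0425)(-4)^3
  = 1 + (2.44) + (-0.72) + (-2.72) = 0.  So z_0 = -4 is a root, |z_0| = 4.
Divide out the factor (1 + 0.25 z) = (1 - z/z0) (since 1/z0 = -0.25):
  P(z) = (1 + 0.25 z)(1 + (-0.86) z + (0.17) z^2)
  [check: z-coef -0.86 - (-0.25) = -0.61; z^2-coef 0.17 - (-0.25)(-0.86) = -0.045; z^3-coef -(-0.25)(0.17) = 0.0425.]
Remaining roots from the quadratic factor 1 + (-0.86) z + (0.17) z^2:
  Set 1 + (-0.86) z + (0.17) z^2 = 0, i.e. a z^2 + b z + c = 0 with a = 0.17, b = -0.86, c = 1.
  Discriminant D = b^2 - 4ac = (-0.86)^2 - 4*(0.17)*1 = 0.7396 - (0.68) = 0.0596.
  D >= 0, so the roots are real: z = (-b +/- sqrt(D)) / (2a) = (0.86 +/- 0.244131) / (0.34).
    z_1 = (0.86 + 0.244131) / (0.34) = 3.2474,   |z_1| = 3.2474.
    z_2 = (0.86 - 0.244131) / (0.34) = 1.8114,   |z_2| = 1.8114.
Moduli of all roots: 4.0000, 3.2474, 1.8114.
All moduli strictly greater than 1? Yes.
Verdict: Stationary.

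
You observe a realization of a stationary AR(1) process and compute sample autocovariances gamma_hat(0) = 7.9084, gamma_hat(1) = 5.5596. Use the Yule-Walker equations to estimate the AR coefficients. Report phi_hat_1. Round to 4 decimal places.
\hat\phi_{1} = 0.7030

The Yule-Walker equations for an AR(p) process read, in matrix form,
  Gamma_p phi = r_p,   with   (Gamma_p)_{ij} = gamma(|i - j|),
                       (r_p)_i = gamma(i),   i,j = 1..p.
Substitute the sample gammas (Toeplitz matrix and right-hand side of size 1):
  Gamma_p = [[7.9084]]
  r_p     = [5.5596]
With p = 1 this is the single equation gamma(0) phi_1 = gamma(1):
  phi_hat_1 = gamma(1) / gamma(0) = 5.5596 / 7.9084 = 0.7030.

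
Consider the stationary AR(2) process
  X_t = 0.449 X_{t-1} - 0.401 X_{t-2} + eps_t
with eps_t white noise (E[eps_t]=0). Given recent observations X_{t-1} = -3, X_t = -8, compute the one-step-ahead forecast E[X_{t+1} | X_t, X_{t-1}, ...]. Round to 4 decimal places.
E[X_{t+1} \mid \mathcal F_t] = -2.3890

For an AR(p) model X_t = c + sum_i phi_i X_{t-i} + eps_t, the
one-step-ahead conditional mean is
  E[X_{t+1} | X_t, ...] = c + sum_i phi_i X_{t+1-i}.
Substitute known values:
  E[X_{t+1} | ...] = (0.449) * (-8) + (-0.401) * (-3)
                   = -2.3890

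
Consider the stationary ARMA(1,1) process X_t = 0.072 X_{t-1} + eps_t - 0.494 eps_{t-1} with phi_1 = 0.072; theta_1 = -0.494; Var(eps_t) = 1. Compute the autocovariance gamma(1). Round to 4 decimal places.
\gamma(1) = -0.4091

Multiply the model equation by X_{t-k} and take expectations. With theta_0 = psi_0 = 1 and psi_j the MA(infinity) weights, this gives
  gamma(k) - sum_i phi_i gamma(k-i) = c_k,
  c_k = sigma^2 * sum_{j=k..q} theta_j psi_{j-k}   (c_k = 0 for k > q),
using gamma(-m) = gamma(m).
psi-weights needed (psi_j = theta_j + sum_i phi_i psi_{j-i}):
  psi_1 = theta_1 + phi_1 = -0.494 + (0.072) = -0.422
Right-hand sides:
  c_0 = sigma^2 (1 + theta_1 psi_1) = 1 * (1 + (-0.494)(-0.422)) = 1 * 1.208468 = 1.208468
  c_1 = sigma^2 theta_1 = 1 * (-0.494) = -0.494
  c_2 = 0
Equations for k = 0 and k = 1 (AR order 1):
  gamma(0) = phi_1 gamma(1) + c_0
  gamma(1) = phi_1 gamma(0) + c_1
Substituting the second into the first: gamma(0) (1 - phi_1^2) = c_0 + phi_1 c_1, so
  gamma(0) = (c_0 + phi_1 c_1) / (1 - phi_1^2) = (1.208468 + (0.072)(-0.494)) / (1 - (0.072)^2) = 1.1729 / 0.994816 = 1.179012.
  gamma(1) = phi_1 gamma(0) + c_1 = (0.072)(1.179012) + (-0.494) = -0.409111.
Therefore gamma(1) = -0.4091 (to 4 decimal places).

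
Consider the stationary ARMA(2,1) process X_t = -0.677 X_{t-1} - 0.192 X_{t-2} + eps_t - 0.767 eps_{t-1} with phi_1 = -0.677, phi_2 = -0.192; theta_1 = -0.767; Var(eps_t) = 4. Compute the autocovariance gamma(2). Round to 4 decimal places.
\gamma(2) = 4.6452

Multiply the model equation by X_{t-k} and take expectations. With theta_0 = psi_0 = 1 and psi_j the MA(infinity) weights, this gives
  gamma(k) - sum_i phi_i gamma(k-i) = c_k,
  c_k = sigma^2 * sum_{j=k..q} theta_j psi_{j-k}   (c_k = 0 for k > q),
using gamma(-m) = gamma(m).
psi-weights needed (psi_j = theta_j + sum_i phi_i psi_{j-i}):
  psi_1 = theta_1 + phi_1 = -0.767 + (-0.677) = -1.444
Right-hand sides:
  c_0 = sigma^2 (1 + theta_1 psi_1) = 4 * (1 + (-0.767)(-1.444)) = 4 * 2.107548 = 8.430192
  c_1 = sigma^2 theta_1 = 4 * (-0.767) = -3.068
  c_2 = 0
Equations for k = 0, 1, 2 (AR order 2, c_2 = 0):
  (E0) gamma(0) = phi_1 gamma(1) + phi_2 gamma(2) + c_0
  (E1) gamma(1) = phi_1 gamma(0) + phi_2 gamma(1) + c_1
  (E2) gamma(2) = phi_1 gamma(1) + phi_2 gamma(0)
From (E1): gamma(1) = A gamma(0) + B with
  A = phi_1 / (1 - phi_2) = -0.677 / 1.192 = -0.567953,   B = c_1 / (1 - phi_2) = -3.068 / 1.192 = -2.573826.
Insert (E2) into (E0): gamma(0) (1 - phi_2^2) = phi_1 (1 + phi_2) gamma(1) + c_0.
  phi_1 (1 + phi_2) = (-0.677)(0.808) = -0.547016,   1 - phi_2^2 = 0.963136.
Replace gamma(1) by A gamma(0) + B and collect gamma(0):
  gamma(0) [0.963136 - (-0.547016)(-0.567953)] = (-0.547016)(-2.573826) + 8.430192
  gamma(0) * 0.652457 = 9.838116
  gamma(0) = 9.838116 / 0.652457 = 15.078575.
  gamma(1) = A gamma(0) + B = (-0.567953)(15.078575) + (-2.573826) = -11.137748.
  gamma(2) = phi_1 gamma(1) + phi_2 gamma(0) = (-0.677)(-11.137748) + (-0.192)(15.078575) = 4.645169.
Therefore gamma(2) = 4.6452 (to 4 decimal places).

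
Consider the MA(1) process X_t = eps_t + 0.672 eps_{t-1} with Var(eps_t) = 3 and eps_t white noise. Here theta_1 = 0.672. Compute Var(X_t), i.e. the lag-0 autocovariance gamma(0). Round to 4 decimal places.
\gamma(0) = 4.3548

For an MA(q) process X_t = eps_t + sum_i theta_i eps_{t-i} with
Var(eps_t) = sigma^2, the variance is
  gamma(0) = sigma^2 * (1 + sum_i theta_i^2).
  sum_i theta_i^2 = (0.672)^2 = 0.451584.
  gamma(0) = 3 * (1 + 0.451584) = 3 * 1.451584 = 4.354752, which rounds to 4.3548.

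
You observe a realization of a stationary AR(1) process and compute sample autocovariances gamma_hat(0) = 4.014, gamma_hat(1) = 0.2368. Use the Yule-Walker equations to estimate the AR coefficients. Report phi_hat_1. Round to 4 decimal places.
\hat\phi_{1} = 0.0590

The Yule-Walker equations for an AR(p) process read, in matrix form,
  Gamma_p phi = r_p,   with   (Gamma_p)_{ij} = gamma(|i - j|),
                       (r_p)_i = gamma(i),   i,j = 1..p.
Substitute the sample gammas (Toeplitz matrix and right-hand side of size 1):
  Gamma_p = [[4.014]]
  r_p     = [0.2368]
With p = 1 this is the single equation gamma(0) phi_1 = gamma(1):
  phi_hat_1 = gamma(1) / gamma(0) = 0.2368 / 4.014 = 0.0590.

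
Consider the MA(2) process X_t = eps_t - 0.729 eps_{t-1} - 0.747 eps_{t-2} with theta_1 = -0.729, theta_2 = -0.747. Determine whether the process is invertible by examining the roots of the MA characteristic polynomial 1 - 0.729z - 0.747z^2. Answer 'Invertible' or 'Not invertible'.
\text{Not invertible}

The MA(q) characteristic polynomial is P(z) = 1 - 0.729z - 0.747z^2.
Invertibility requires all roots to lie outside the unit circle, i.e. |z| > 1 for every root.
Set 1 + (-0.729) z + (-0.747) z^2 = 0, i.e. a z^2 + b z + c = 0 with a = -0.747, b = -0.729, c = 1.
Discriminant D = b^2 - 4ac = (-0.729)^2 - 4*(-0.747)*1 = 0.531441 - (-2.988) = 3.519441.
D >= 0, so the roots are real: z = (-b +/- sqrt(D)) / (2a) = (0.729 +/- 1.876017) / (-1.494).
  z_1 = (0.729 + 1.876017) / (-1.494) = -1.7437,   |z_1| = 1.7437.
  z_2 = (0.729 - 1.876017) / (-1.494) = 0.7677,   |z_2| = 0.7677.
Moduli of all roots: 1.7437, 0.7677.
All moduli strictly greater than 1? No.
Verdict: Not invertible.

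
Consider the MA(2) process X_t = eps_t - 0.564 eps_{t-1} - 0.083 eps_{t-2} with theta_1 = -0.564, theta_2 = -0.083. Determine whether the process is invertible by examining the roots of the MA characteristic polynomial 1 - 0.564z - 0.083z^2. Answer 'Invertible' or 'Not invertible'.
\text{Invertible}

The MA(q) characteristic polynomial is P(z) = 1 - 0.564z - 0.083z^2.
Invertibility requires all roots to lie outside the unit circle, i.e. |z| > 1 for every root.
Set 1 + (-0.564) z + (-0.083) z^2 = 0, i.e. a z^2 + b z + c = 0 with a = -0.083, b = -0.564, c = 1.
Discriminant D = b^2 - 4ac = (-0.564)^2 - 4*(-0.083)*1 = 0.318096 - (-0.332) = 0.650096.
D >= 0, so the roots are real: z = (-b +/- sqrt(D)) / (2a) = (0.564 +/- 0.806285) / (-0.166).
  z_1 = (0.564 + 0.806285) / (-0.166) = -8.2547,   |z_1| = 8.2547.
  z_2 = (0.564 - 0.806285) / (-0.166) = 1.4596,   |z_2| = 1.4596.
Moduli of all roots: 8.2547, 1.4596.
All moduli strictly greater than 1? Yes.
Verdict: Invertible.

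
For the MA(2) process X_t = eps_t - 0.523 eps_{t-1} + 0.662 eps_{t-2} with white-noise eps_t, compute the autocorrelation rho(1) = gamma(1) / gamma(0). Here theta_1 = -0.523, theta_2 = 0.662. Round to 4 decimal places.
\rho(1) = -0.5078

For an MA(q) process with theta_0 = 1, the autocovariance is
  gamma(k) = sigma^2 * sum_{i=0..q-k} theta_i * theta_{i+k},
and rho(k) = gamma(k) / gamma(0). Sigma^2 cancels.
  numerator   = (1)*(-0.523) + (-0.523)*(0.662) = -0.869226.
  denominator = (1)^2 + (-0.523)^2 + (0.662)^2 = 1.711773.
  rho(1) = -0.869226 / 1.711773 = -0.5078.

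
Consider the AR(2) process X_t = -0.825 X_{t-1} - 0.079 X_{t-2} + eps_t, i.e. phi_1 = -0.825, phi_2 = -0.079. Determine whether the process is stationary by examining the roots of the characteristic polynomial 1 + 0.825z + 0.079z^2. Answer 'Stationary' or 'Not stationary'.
\text{Stationary}

The AR(p) characteristic polynomial is P(z) = 1 + 0.825z + 0.079z^2.
Stationarity requires all roots to lie outside the unit circle, i.e. |z| > 1 for every root.
Set 1 + (0.825) z + (0.079) z^2 = 0, i.e. a z^2 + b z + c = 0 with a = 0.079, b = 0.825, c = 1.
Discriminant D = b^2 - 4ac = (0.825)^2 - 4*(0.079)*1 = 0.680625 - (0.316) = 0.364625.
D >= 0, so the roots are real: z = (-b +/- sqrt(D)) / (2a) = (-0.825 +/- 0.603842) / (0.158).
  z_1 = (-0.825 + 0.603842) / (0.158) = -1.3997,   |z_1| = 1.3997.
  z_2 = (-0.825 - 0.603842) / (0.158) = -9.0433,   |z_2| = 9.0433.
Moduli of all roots: 1.3997, 9.0433.
All moduli strictly greater than 1? Yes.
Verdict: Stationary.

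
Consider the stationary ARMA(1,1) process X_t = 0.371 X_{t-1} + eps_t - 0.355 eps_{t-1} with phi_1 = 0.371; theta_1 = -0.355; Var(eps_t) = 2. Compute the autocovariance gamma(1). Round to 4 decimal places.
\gamma(1) = 0.0322

Multiply the model equation by X_{t-k} and take expectations. With theta_0 = psi_0 = 1 and psi_j the MA(infinity) weights, this gives
  gamma(k) - sum_i phi_i gamma(k-i) = c_k,
  c_k = sigma^2 * sum_{j=k..q} theta_j psi_{j-k}   (c_k = 0 for k > q),
using gamma(-m) = gamma(m).
psi-weights needed (psi_j = theta_j + sum_i phi_i psi_{j-i}):
  psi_1 = theta_1 + phi_1 = -0.355 + (0.371) = 0.016
Right-hand sides:
  c_0 = sigma^2 (1 + theta_1 psi_1) = 2 * (1 + (-0.355)(0.016)) = 2 * 0.99432 = 1.98864
  c_1 = sigma^2 theta_1 = 2 * (-0.355) = -0.71
  c_2 = 0
Equations for k = 0 and k = 1 (AR order 1):
  gamma(0) = phi_1 gamma(1) + c_0
  gamma(1) = phi_1 gamma(0) + c_1
Substituting the second into the first: gamma(0) (1 - phi_1^2) = c_0 + phi_1 c_1, so
  gamma(0) = (c_0 + phi_1 c_1) / (1 - phi_1^2) = (1.98864 + (0.371)(-0.71)) / (1 - (0.371)^2) = 1.72523 / 0.862359 = 2.000594.
  gamma(1) = phi_1 gamma(0) + c_1 = (0.371)(2.000594) + (-0.71) = 0.03222.
Therefore gamma(1) = 0.0322 (to 4 decimal places).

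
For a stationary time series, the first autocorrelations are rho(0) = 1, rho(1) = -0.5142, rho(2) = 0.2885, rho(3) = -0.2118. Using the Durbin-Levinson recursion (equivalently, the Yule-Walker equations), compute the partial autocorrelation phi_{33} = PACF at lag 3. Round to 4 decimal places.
\phi_{33} = -0.0700

The PACF at lag k is phi_{kk}, the last component of the solution
to the Yule-Walker system G_k phi = r_k where
  (G_k)_{ij} = rho(|i - j|), (r_k)_i = rho(i), i,j = 1..k.
Equivalently, Durbin-Levinson gives phi_{kk} iteratively:
  phi_{11} = rho(1)
  phi_{kk} = [rho(k) - sum_{j=1..k-1} phi_{k-1,j} rho(k-j)]
            / [1 - sum_{j=1..k-1} phi_{k-1,j} rho(j)],
  phi_{k,j} = phi_{k-1,j} - phi_{kk} phi_{k-1,k-j},  j = 1..k-1.
Step k = 1:
  phi_11 = rho(1) = -0.5142.
Step k = 2:
  phi_22 = [rho(2) - phi_11 rho(1)] / [1 - phi_11 rho(1)] = [0.2885 - (-0.5142)(-0.5142)] / [1 - (-0.5142)(-0.5142)]
         = 0.02409836 / 0.73559836 = 0.03276.
  Update: phi_21 = phi_11 - phi_22 phi_11 = -0.5142 - (0.03276)(-0.5142) = -0.497355.
Step k = 3:
  phi_33 = [rho(3) - phi_21 rho(2) - phi_22 rho(1)] / [1 - phi_21 rho(1) - phi_22 rho(2)]
    numerator   = -0.2118 - (-0.497355)(0.2885) - (0.03276)(-0.5142) = -0.05146787
    denominator = 1 - (-0.497355)(-0.5142) - (0.03276)(0.2885) = 0.73480889
  phi_33 = -0.05146787 / 0.73480889 = -0.07.
Therefore phi_{33} = -0.0700.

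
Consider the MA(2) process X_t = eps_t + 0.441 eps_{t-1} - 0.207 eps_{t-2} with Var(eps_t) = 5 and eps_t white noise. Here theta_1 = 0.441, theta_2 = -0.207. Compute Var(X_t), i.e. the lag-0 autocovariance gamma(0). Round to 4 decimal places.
\gamma(0) = 6.1867

For an MA(q) process X_t = eps_t + sum_i theta_i eps_{t-i} with
Var(eps_t) = sigma^2, the variance is
  gamma(0) = sigma^2 * (1 + sum_i theta_i^2).
  sum_i theta_i^2 = (0.441)^2 + (-0.207)^2 = 0.194481 + 0.042849 = 0.23733.
  gamma(0) = 5 * (1 + 0.23733) = 5 * 1.23733 = 6.18665, which rounds to 6.1867.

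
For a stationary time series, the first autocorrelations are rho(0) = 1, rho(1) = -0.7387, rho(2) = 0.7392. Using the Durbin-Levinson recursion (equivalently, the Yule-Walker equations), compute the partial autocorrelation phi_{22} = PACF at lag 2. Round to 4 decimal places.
\phi_{22} = 0.4260

The PACF at lag k is phi_{kk}, the last component of the solution
to the Yule-Walker system G_k phi = r_k where
  (G_k)_{ij} = rho(|i - j|), (r_k)_i = rho(i), i,j = 1..k.
Equivalently, Durbin-Levinson gives phi_{kk} iteratively:
  phi_{11} = rho(1)
  phi_{kk} = [rho(k) - sum_{j=1..k-1} phi_{k-1,j} rho(k-j)]
            / [1 - sum_{j=1..k-1} phi_{k-1,j} rho(j)],
  phi_{k,j} = phi_{k-1,j} - phi_{kk} phi_{k-1,k-j},  j = 1..k-1.
Step k = 1:
  phi_11 = rho(1) = -0.7387.
Step k = 2:
  phi_22 = [rho(2) - phi_11 rho(1)] / [1 - phi_11 rho(1)] = [0.7392 - (-0.7387)(-0.7387)] / [1 - (-0.7387)(-0.7387)]
         = 0.19352231 / 0.45432231 = 0.426.
Therefore phi_{22} = 0.4260.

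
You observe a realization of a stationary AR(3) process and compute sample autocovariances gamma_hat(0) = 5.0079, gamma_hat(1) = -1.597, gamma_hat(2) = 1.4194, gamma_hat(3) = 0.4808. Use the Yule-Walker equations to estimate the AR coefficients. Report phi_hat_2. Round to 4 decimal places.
\hat\phi_{2} = 0.2710

The Yule-Walker equations for an AR(p) process read, in matrix form,
  Gamma_p phi = r_p,   with   (Gamma_p)_{ij} = gamma(|i - j|),
                       (r_p)_i = gamma(i),   i,j = 1..p.
Substitute the sample gammas (Toeplitz matrix and right-hand side of size 3):
  Gamma_p = [[5.0079, -1.597, 1.4194], [-1.597, 5.0079, -1.597], [1.4194, -1.597, 5.0079]]
  r_p     = [-1.597, 1.4194, 0.4808]
Written out (R1..R3):
  (R1) 5.0079 phi_1 - 1.597 phi_2 + 1.4194 phi_3 = -1.597
  (R2) -1.597 phi_1 + 5.0079 phi_2 - 1.597 phi_3 = 1.4194
  (R3) 1.4194 phi_1 - 1.597 phi_2 + 5.0079 phi_3 = 0.4808
Gaussian elimination:
  R2 <- R2 - (-1.597/5.0079) R1 = R2 - (-0.318896) R1:  4.498623 phi_2 - 1.144359 phi_3 = 0.910123
  R3 <- R3 - (1.4194/5.0079) R1 = R3 - (0.283432) R1:  -1.144359 phi_2 + 4.605596 phi_3 = 0.933441
  R3 <- R3 - (-1.144359/4.498623) R2 = R3 - (-0.25438) R2:  4.314495 phi_3 = 1.164958
Back-substitution:
  phi_hat_3 = 1.164958 / 4.314495 = 0.27001
  phi_hat_2 = (0.910123 - (-1.144359)(0.27001)) / 4.498623 = 0.270997
  phi_hat_1 = (-1.597 - (-1.597)(0.270997) - (1.4194)(0.27001)) / 5.0079 = -0.309006
So phi_hat = [-0.3090, 0.2710, 0.2700].
Therefore phi_hat_2 = 0.2710.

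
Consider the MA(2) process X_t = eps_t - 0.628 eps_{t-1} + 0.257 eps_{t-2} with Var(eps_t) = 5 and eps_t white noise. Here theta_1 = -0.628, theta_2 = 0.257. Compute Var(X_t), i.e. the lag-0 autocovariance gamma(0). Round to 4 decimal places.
\gamma(0) = 7.3022

For an MA(q) process X_t = eps_t + sum_i theta_i eps_{t-i} with
Var(eps_t) = sigma^2, the variance is
  gamma(0) = sigma^2 * (1 + sum_i theta_i^2).
  sum_i theta_i^2 = (-0.628)^2 + (0.257)^2 = 0.394384 + 0.066049 = 0.460433.
  gamma(0) = 5 * (1 + 0.460433) = 5 * 1.460433 = 7.302165, which rounds to 7.3022.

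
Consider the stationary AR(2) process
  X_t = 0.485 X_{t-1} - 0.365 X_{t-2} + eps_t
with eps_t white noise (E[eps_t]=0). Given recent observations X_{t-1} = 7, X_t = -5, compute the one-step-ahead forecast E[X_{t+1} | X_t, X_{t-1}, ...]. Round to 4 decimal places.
E[X_{t+1} \mid \mathcal F_t] = -4.9800

For an AR(p) model X_t = c + sum_i phi_i X_{t-i} + eps_t, the
one-step-ahead conditional mean is
  E[X_{t+1} | X_t, ...] = c + sum_i phi_i X_{t+1-i}.
Substitute known values:
  E[X_{t+1} | ...] = (0.485) * (-5) + (-0.365) * (7)
                   = -4.9800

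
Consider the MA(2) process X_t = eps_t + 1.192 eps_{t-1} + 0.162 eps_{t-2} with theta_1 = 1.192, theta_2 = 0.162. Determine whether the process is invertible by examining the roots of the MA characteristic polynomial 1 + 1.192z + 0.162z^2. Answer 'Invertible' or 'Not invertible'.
\text{Not invertible}

The MA(q) characteristic polynomial is P(z) = 1 + 1.192z + 0.162z^2.
Invertibility requires all roots to lie outside the unit circle, i.e. |z| > 1 for every root.
Set 1 + (1.192) z + (0.162) z^2 = 0, i.e. a z^2 + b z + c = 0 with a = 0.162, b = 1.192, c = 1.
Discriminant D = b^2 - 4ac = (1.192)^2 - 4*(0.162)*1 = 1.420864 - (0.648) = 0.772864.
D >= 0, so the roots are real: z = (-b +/- sqrt(D)) / (2a) = (-1.192 +/- 0.879127) / (0.324).
  z_1 = (-1.192 + 0.879127) / (0.324) = -0.9657,   |z_1| = 0.9657.
  z_2 = (-1.192 - 0.879127) / (0.324) = -6.3924,   |z_2| = 6.3924.
Moduli of all roots: 0.9657, 6.3924.
All moduli strictly greater than 1? No.
Verdict: Not invertible.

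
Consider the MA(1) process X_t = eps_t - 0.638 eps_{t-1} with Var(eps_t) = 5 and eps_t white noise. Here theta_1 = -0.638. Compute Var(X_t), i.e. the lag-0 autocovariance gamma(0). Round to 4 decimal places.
\gamma(0) = 7.0352

For an MA(q) process X_t = eps_t + sum_i theta_i eps_{t-i} with
Var(eps_t) = sigma^2, the variance is
  gamma(0) = sigma^2 * (1 + sum_i theta_i^2).
  sum_i theta_i^2 = (-0.638)^2 = 0.407044.
  gamma(0) = 5 * (1 + 0.407044) = 5 * 1.407044 = 7.03522, which rounds to 7.0352.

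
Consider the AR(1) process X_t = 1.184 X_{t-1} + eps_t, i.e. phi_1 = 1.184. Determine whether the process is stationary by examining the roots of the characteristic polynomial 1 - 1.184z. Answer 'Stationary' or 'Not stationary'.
\text{Not stationary}

The AR(p) characteristic polynomial is P(z) = 1 - 1.184z.
Stationarity requires all roots to lie outside the unit circle, i.e. |z| > 1 for every root.
This is linear in z: 1 + (-1.184) z = 0  =>  z = -1/(-1.184) = 0.844595,  |z| = 0.844595.
Moduli of all roots: 0.8446.
All moduli strictly greater than 1? No.
Verdict: Not stationary.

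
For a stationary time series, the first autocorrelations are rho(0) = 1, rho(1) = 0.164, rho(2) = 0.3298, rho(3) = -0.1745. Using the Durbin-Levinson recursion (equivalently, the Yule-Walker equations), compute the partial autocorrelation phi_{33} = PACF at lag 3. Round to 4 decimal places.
\phi_{33} = -0.2990

The PACF at lag k is phi_{kk}, the last component of the solution
to the Yule-Walker system G_k phi = r_k where
  (G_k)_{ij} = rho(|i - j|), (r_k)_i = rho(i), i,j = 1..k.
Equivalently, Durbin-Levinson gives phi_{kk} iteratively:
  phi_{11} = rho(1)
  phi_{kk} = [rho(k) - sum_{j=1..k-1} phi_{k-1,j} rho(k-j)]
            / [1 - sum_{j=1..k-1} phi_{k-1,j} rho(j)],
  phi_{k,j} = phi_{k-1,j} - phi_{kk} phi_{k-1,k-j},  j = 1..k-1.
Step k = 1:
  phi_11 = rho(1) = 0.164.
Step k = 2:
  phi_22 = [rho(2) - phi_11 rho(1)] / [1 - phi_11 rho(1)] = [0.3298 - (0.164)(0.164)] / [1 - (0.164)(0.164)]
         = 0.302904 / 0.973104 = 0.311276.
  Update: phi_21 = phi_11 - phi_22 phi_11 = 0.164 - (0.311276)(0.164) = 0.112951.
Step k = 3:
  phi_33 = [rho(3) - phi_21 rho(2) - phi_22 rho(1)] / [1 - phi_21 rho(1) - phi_22 rho(2)]
    numerator   = -0.1745 - (0.112951)(0.3298) - (0.311276)(0.164) = -0.26280043
    denominator = 1 - (0.112951)(0.164) - (0.311276)(0.3298) = 0.87881723
  phi_33 = -0.26280043 / 0.87881723 = -0.299.
Therefore phi_{33} = -0.2990.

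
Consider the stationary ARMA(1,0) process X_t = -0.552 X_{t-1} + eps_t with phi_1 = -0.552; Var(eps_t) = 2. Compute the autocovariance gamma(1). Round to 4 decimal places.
\gamma(1) = -1.5878

Multiply the model equation by X_{t-k} and take expectations. With theta_0 = psi_0 = 1 and psi_j the MA(infinity) weights, this gives
  gamma(k) - sum_i phi_i gamma(k-i) = c_k,
  c_k = sigma^2 * sum_{j=k..q} theta_j psi_{j-k}   (c_k = 0 for k > q),
using gamma(-m) = gamma(m).
Pure AR (q = 0): c_0 = sigma^2 = 2, c_k = 0 for k >= 1.
Equations for k = 0 and k = 1 (AR order 1):
  gamma(0) = phi_1 gamma(1) + c_0
  gamma(1) = phi_1 gamma(0) + c_1
Substituting the second into the first: gamma(0) (1 - phi_1^2) = c_0 + phi_1 c_1, so
  gamma(0) = c_0 / (1 - phi_1^2) = 2 / (1 - (-0.552)^2) = 2 / 0.695296 = 2.876473.
  gamma(1) = phi_1 gamma(0) = (-0.552)(2.876473) = -1.587813.
Therefore gamma(1) = -1.5878 (to 4 decimal places).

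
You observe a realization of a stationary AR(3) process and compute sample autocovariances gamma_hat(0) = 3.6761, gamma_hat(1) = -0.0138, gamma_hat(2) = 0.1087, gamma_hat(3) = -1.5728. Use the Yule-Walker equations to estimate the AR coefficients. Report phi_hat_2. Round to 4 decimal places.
\hat\phi_{2} = 0.0280

The Yule-Walker equations for an AR(p) process read, in matrix form,
  Gamma_p phi = r_p,   with   (Gamma_p)_{ij} = gamma(|i - j|),
                       (r_p)_i = gamma(i),   i,j = 1..p.
Substitute the sample gammas (Toeplitz matrix and right-hand side of size 3):
  Gamma_p = [[3.6761, -0.0138, 0.1087], [-0.0138, 3.6761, -0.0138], [0.1087, -0.0138, 3.6761]]
  r_p     = [-0.0138, 0.1087, -1.5728]
Written out (R1..R3):
  (R1) 3.6761 phi_1 - 0.0138 phi_2 + 0.1087 phi_3 = -0.0138
  (R2) -0.0138 phi_1 + 3.6761 phi_2 - 0.0138 phi_3 = 0.1087
  (R3) 0.1087 phi_1 - 0.0138 phi_2 + 3.6761 phi_3 = -1.5728
Gaussian elimination:
  R2 <- R2 - (-0.0138/3.6761) R1 = R2 - (-0.003754) R1:  3.676048 phi_2 - 0.013392 phi_3 = 0.108648
  R3 <- R3 - (0.1087/3.6761) R1 = R3 - (0.029569) R1:  -0.013392 phi_2 + 3.672886 phi_3 = -1.572392
  R3 <- R3 - (-0.013392/3.676048) R2 = R3 - (-0.003643) R2:  3.672837 phi_3 = -1.571996
Back-substitution:
  phi_hat_3 = -1.571996 / 3.672837 = -0.428006
  phi_hat_2 = (0.108648 - (-0.013392)(-0.428006)) / 3.676048 = 0.027996
  phi_hat_1 = (-0.0138 - (-0.0138)(0.027996) - (0.1087)(-0.428006)) / 3.6761 = 0.009007
So phi_hat = [0.0090, 0.0280, -0.4280].
Therefore phi_hat_2 = 0.0280.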